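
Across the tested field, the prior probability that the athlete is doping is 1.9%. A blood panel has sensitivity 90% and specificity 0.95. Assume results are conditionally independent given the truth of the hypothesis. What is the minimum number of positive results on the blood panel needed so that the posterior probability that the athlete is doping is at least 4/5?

Prior odds = 0.019/0.981 = 19/981.
False-positive rate = 1 − 0.95 = 0.05; likelihood ratio of a positive = 0.9/0.05 = 18.
Target posterior odds = 0.8/0.2 = 4.
Need (19/981) × 18ⁿ ≥ 4, i.e. 18ⁿ ≥ 3924/19.
18¹ = 18 falls short of 3924/19 but 18² = 324 reaches it, so n = 2.

2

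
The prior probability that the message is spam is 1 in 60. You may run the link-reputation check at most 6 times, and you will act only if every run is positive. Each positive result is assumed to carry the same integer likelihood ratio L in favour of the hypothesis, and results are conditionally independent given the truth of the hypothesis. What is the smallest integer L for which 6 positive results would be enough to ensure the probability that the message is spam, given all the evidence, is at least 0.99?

5

Prior odds = (1/60)/(59/60) = 1/59.
Target odds = 0.99/0.01 = 99.
Need L⁶ ≥ 99 ÷ (1/59) = 5841.
4⁶ = 4096 < 5841 ≤ 15625 = 5⁶, so L = 5.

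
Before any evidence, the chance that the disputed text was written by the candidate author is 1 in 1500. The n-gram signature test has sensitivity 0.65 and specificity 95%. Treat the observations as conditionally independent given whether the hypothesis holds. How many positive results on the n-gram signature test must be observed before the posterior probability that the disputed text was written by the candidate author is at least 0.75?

4

Prior odds: (1/1500) ÷ (1499/1500) = 1/1499.
False-positive rate = 1 − 0.95 = 0.05; likelihood ratio of a positive = 0.65/0.05 = 13.
Target odds: 0.75 ÷ 0.25 = 3.
Need (1/1499) × 13ⁿ ≥ 3, i.e. 13ⁿ ≥ 4497.
13³ = 2197 falls short of 4497 but 13⁴ = 28561 reaches it, so n = 4.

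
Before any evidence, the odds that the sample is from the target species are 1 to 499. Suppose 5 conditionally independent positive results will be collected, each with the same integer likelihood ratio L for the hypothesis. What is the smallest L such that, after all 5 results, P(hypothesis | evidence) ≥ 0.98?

8

Prior odds = 1/499.
Target odds = 0.98/0.02 = 49.
Need L⁵ ≥ 49 ÷ (1/499) = 24451.
7⁵ = 16807 < 24451 ≤ 32768 = 8⁵, so L = 8.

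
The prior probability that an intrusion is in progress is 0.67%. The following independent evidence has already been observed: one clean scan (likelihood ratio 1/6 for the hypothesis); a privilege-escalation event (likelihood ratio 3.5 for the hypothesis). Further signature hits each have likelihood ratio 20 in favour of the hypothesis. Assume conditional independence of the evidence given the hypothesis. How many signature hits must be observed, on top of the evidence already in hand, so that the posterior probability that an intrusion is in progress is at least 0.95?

3

Prior odds = 0.0067/0.9933 = 67/9933.
Combined Bayes factor of the evidence already in hand = (1/6) × 3.5 = 7/12.
Odds after that evidence = (67/9933) × 7/12 = 67/17028.
Target odds = 0.95/0.05 = 19.
Need 20ⁿ ≥ 19 ÷ (67/17028) = 323532/67.
20² = 400 falls short of 323532/67 but 20³ = 8000 reaches it, so n = 3.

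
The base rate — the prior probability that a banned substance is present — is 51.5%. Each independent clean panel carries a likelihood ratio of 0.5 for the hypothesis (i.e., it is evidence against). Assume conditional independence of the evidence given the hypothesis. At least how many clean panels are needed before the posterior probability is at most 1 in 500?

10

Prior odds = 0.515/0.485 = 103/97.
Likelihood ratio per clean panel = 0.5.
Target odds: 0.002 ÷ 0.998 = 1/499.
Need (103/97) × 0.5ⁿ ≤ 1/499, i.e. 0.5ⁿ ≤ 97/51397.
0.5⁹ = 0.001953125 is still above 97/51397 but 0.5¹⁰ = 1/1024 is at or below it, so n = 10.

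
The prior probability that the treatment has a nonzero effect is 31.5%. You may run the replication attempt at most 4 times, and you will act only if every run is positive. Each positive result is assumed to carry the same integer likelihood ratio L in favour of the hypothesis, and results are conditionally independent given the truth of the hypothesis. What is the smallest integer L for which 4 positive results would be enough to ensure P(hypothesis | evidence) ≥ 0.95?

Prior odds = 0.315/0.685 = 63/137.
Target odds = 0.95/0.05 = 19.
Need L⁴ ≥ 19 ÷ (63/137) = 2603/63.
2⁴ = 16 < 2603/63 ≤ 81 = 3⁴, so L = 3.

3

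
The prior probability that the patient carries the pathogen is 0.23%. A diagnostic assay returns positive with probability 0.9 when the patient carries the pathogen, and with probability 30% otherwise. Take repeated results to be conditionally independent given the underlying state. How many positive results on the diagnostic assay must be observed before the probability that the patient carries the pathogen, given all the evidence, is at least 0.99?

Prior odds: 0.0023 ÷ 0.9977 = 23/9977.
Likelihood ratio of a positive result = 0.9/0.3 = 3.
Target posterior odds = 0.99/0.01 = 99.
Require 3ⁿ ≥ 99 ÷ (23/9977) = 987723/23.
3⁹ = 19683 falls short of 987723/23 but 3¹⁰ = 59049 reaches it, so n = 10.

10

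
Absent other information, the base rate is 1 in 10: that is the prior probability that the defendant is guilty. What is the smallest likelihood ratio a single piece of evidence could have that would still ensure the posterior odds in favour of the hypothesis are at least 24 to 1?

216

Prior odds = 0.1/0.9 = 1/9.
Target odds = 24.
Required Bayes factor = 24 ÷ (1/9) = 216.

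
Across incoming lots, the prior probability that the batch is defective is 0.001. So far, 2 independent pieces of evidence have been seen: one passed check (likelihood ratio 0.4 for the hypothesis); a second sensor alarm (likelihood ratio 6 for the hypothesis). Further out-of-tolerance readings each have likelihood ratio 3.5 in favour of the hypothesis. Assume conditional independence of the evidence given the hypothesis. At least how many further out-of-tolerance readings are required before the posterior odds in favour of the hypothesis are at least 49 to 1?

8

Prior odds = 0.001/0.999 = 1/999.
Combined Bayes factor of the evidence already in hand = 0.4 × 6 = 2.4.
Odds after that evidence = (1/999) × 2.4 = 4/1665.
Target odds = 49.
Need 3.5ⁿ ≥ 49 ÷ (4/1665) = 20396.25.
3.5⁷ = 823543/128 falls short of 20396.25 but 3.5⁸ = 5764801/256 reaches it, so n = 8.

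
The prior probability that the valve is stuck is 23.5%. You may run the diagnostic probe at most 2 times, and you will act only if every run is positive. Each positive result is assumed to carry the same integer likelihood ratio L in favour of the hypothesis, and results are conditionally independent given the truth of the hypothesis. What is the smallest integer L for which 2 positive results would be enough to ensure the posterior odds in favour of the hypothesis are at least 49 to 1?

Prior odds = 0.235/0.765 = 47/153.
Target odds = 49.
Need L² ≥ 49 ÷ (47/153) = 7497/47.
12² = 144 < 7497/47 ≤ 169 = 13², so L = 13.

13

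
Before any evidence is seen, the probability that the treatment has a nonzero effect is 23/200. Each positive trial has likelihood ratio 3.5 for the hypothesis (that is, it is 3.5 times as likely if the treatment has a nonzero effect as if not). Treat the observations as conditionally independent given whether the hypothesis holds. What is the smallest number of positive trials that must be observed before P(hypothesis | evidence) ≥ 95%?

4

Prior odds = 0.115/0.885 = 23/177.
Likelihood ratio per positive trial = 3.5.
Target odds: 0.95 ÷ 0.05 = 19.
Need (23/177) × 3.5ⁿ ≥ 19, i.e. 3.5ⁿ ≥ 3363/23.
3.5³ = 42.875 falls short of 3363/23 but 3.5⁴ = 150.0625 reaches it, so n = 4.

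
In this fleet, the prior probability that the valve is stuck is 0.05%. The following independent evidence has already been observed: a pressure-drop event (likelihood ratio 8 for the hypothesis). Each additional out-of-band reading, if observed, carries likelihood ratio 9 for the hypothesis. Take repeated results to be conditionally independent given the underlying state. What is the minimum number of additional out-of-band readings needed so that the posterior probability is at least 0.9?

4

Prior odds = 0.0005/0.9995 = 1/1999.
Bayes factor of the evidence already in hand = 8.
Odds after that evidence = (1/1999) × 8 = 8/1999.
Target odds = 0.9/0.1 = 9.
Need 9ⁿ ≥ 9 ÷ (8/1999) = 2248.875.
9³ = 729 falls short of 2248.875 but 9⁴ = 6561 reaches it, so n = 4.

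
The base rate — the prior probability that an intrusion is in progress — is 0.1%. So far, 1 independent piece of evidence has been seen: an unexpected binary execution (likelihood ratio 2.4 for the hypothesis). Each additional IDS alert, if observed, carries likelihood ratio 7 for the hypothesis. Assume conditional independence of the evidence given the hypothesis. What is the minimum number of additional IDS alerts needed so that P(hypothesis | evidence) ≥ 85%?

Prior odds = 0.001/0.999 = 1/999.
Bayes factor of the evidence already in hand = 2.4.
Odds after that evidence = (1/999) × 2.4 = 4/1665.
Target odds = 0.85/0.15 = 17/3.
Need 7ⁿ ≥ 17/3 ÷ (4/1665) = 2358.75.
7³ = 343 falls short of 2358.75 but 7⁴ = 2401 reaches it, so n = 4.

4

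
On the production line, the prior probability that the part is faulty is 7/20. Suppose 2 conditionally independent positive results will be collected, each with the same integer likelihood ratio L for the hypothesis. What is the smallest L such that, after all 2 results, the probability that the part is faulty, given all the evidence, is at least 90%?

Prior odds = 0.35/0.65 = 7/13.
Target odds = 0.9/0.1 = 9.
Need L² ≥ 9 ÷ (7/13) = 117/7.
4² = 16 < 117/7 ≤ 25 = 5², so L = 5.

5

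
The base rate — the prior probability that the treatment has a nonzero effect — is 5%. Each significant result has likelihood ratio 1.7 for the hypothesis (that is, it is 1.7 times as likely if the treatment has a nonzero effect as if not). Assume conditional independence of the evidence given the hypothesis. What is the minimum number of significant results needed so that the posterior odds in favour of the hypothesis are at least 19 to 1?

Prior odds = 0.05/0.95 = 1/19.
Likelihood ratio per significant result = 1.7.
Target odds = 19.
Need (1/19) × 1.7ⁿ ≥ 19, i.e. 1.7ⁿ ≥ 361.
1.7¹¹ ≈342.719 falls short of 361 but 1.7¹² ≈582.622 reaches it, so n = 12.

12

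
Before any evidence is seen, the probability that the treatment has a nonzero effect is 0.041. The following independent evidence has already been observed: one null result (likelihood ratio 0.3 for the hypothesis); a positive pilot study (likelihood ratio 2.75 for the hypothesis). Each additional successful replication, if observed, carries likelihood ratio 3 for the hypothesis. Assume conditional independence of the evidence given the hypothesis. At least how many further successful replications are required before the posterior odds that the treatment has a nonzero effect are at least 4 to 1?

Prior odds = 0.041/0.959 = 41/959.
Combined Bayes factor of the evidence already in hand = 0.3 × 2.75 = 0.825.
Odds after that evidence = (41/959) × 0.825 = 1353/38360.
Target odds = 4.
Need 3ⁿ ≥ 4 ÷ (1353/38360) = 153440/1353.
3⁴ = 81 falls short of 153440/1353 but 3⁵ = 243 reaches it, so n = 5.

5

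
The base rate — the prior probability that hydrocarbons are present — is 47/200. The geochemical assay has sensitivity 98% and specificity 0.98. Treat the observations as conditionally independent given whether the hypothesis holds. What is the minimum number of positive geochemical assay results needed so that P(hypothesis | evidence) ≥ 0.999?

3

Prior odds: 0.235 ÷ 0.765 = 47/153.
False-positive rate = 1 − 0.98 = 0.02; likelihood ratio of a positive = 0.98/0.02 = 49.
Target posterior odds = 0.999/0.001 = 999.
Need (47/153) × 49ⁿ ≥ 999, i.e. 49ⁿ ≥ 152847/47.
49² = 2401 falls short of 152847/47 but 49³ = 117649 reaches it, so n = 3.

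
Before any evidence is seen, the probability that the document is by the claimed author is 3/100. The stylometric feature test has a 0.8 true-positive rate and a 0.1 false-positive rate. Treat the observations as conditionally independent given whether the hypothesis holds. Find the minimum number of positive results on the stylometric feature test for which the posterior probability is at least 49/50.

4

Prior odds: 0.03 ÷ 0.97 = 3/97.
Likelihood ratio of a positive result = 0.8/0.1 = 8.
Target posterior odds = 0.98/0.02 = 49.
Need (3/97) × 8ⁿ ≥ 49, i.e. 8ⁿ ≥ 4753/3.
8³ = 512 falls short of 4753/3 but 8⁴ = 4096 reaches it, so n = 4.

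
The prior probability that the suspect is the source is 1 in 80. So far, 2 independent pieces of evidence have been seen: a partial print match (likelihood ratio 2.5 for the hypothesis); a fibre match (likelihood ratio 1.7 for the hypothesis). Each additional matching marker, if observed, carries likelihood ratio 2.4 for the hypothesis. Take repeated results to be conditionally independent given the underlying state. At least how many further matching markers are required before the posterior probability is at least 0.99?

Prior odds = 0.0125/0.9875 = 1/79.
Combined Bayes factor of the evidence already in hand = 2.5 × 1.7 = 4.25.
Odds after that evidence = (1/79) × 4.25 = 17/316.
Target odds = 0.99/0.01 = 99.
Need 2.4ⁿ ≥ 99 ÷ (17/316) = 31284/17.
2.4⁸ = 429981696/390625 falls short of 31284/17 but 2.4⁹ ≈2641.81 reaches it, so n = 9.

9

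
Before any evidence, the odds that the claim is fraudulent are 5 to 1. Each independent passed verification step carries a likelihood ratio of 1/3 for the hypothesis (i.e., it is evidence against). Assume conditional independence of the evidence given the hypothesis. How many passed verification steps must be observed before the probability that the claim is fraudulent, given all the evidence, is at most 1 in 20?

5

Prior odds = 5.
Likelihood ratio per passed verification step = 1/3.
Target odds: 0.05 ÷ 0.95 = 1/19.
Need 5 × (1/3)ⁿ ≤ 1/19, i.e. (1/3)ⁿ ≤ 1/95.
(1/3)⁴ = 1/81 is still above 1/95 but (1/3)⁵ = 1/243 is at or below it, so n = 5.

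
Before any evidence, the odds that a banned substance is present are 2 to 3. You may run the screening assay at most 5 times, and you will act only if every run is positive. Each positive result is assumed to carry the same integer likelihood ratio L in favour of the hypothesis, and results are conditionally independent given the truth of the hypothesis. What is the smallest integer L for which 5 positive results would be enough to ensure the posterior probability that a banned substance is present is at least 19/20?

2

Prior odds = 2/3.
Target odds = 0.95/0.05 = 19.
Need L⁵ ≥ 19 ÷ (2/3) = 28.5.
1⁵ = 1 < 28.5 ≤ 32 = 2⁵, so L = 2.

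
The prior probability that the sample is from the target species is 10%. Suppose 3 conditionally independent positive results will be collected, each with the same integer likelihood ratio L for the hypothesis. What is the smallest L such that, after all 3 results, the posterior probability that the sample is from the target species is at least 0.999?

Prior odds = 0.1/0.9 = 1/9.
Target odds = 0.999/0.001 = 999.
Need L³ ≥ 999 ÷ (1/9) = 8991.
20³ = 8000 < 8991 ≤ 9261 = 21³, so L = 21.

21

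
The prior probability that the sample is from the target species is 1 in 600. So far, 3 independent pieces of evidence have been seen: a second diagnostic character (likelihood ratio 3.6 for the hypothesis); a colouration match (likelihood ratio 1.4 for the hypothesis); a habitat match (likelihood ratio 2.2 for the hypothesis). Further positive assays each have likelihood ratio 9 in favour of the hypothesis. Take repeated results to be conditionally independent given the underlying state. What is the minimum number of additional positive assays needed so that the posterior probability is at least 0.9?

Prior odds = (1/600)/(599/600) = 1/599.
Combined Bayes factor of the evidence already in hand = 3.6 × 1.4 × 2.2 = 11.088.
Odds after that evidence = (1/599) × 11.088 = 1386/74875.
Target odds = 0.9/0.1 = 9.
Need 9ⁿ ≥ 9 ÷ (1386/74875) = 74875/154.
9² = 81 falls short of 74875/154 but 9³ = 729 reaches it, so n = 3.

3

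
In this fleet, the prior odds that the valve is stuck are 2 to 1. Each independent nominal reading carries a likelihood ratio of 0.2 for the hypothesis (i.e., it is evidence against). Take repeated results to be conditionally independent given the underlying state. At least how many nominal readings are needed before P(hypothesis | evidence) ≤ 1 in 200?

Prior odds = 2.
Likelihood ratio per nominal reading = 0.2.
Target posterior odds = 0.005/0.995 = 1/199.
Require 0.2ⁿ ≤ 1/199 ÷ 2 = 1/398.
0.2³ = 0.008 is still above 1/398 but 0.2⁴ = 0.0016 is at or below it, so n = 4.

4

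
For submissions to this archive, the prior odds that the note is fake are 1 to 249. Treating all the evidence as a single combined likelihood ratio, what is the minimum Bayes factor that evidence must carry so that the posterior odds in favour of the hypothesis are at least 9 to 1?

2241

Prior odds = 1/249.
Target odds = 9.
Required Bayes factor = 9 ÷ (1/249) = 2241.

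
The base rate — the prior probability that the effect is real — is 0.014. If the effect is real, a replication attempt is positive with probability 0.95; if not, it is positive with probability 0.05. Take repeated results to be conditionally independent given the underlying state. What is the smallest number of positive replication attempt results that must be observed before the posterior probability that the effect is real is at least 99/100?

4

Prior odds = 0.014/0.986 = 7/493.
Likelihood ratio of a positive = 0.95/0.05 = 19.
Target odds: 0.99 ÷ 0.01 = 99.
Require 19ⁿ ≥ 99 ÷ (7/493) = 48807/7.
19³ = 6859 falls short of 48807/7 but 19⁴ = 130321 reaches it, so n = 4.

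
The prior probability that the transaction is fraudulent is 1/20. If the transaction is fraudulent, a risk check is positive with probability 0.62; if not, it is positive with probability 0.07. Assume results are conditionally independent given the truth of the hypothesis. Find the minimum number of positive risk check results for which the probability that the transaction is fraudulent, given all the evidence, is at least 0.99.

Prior odds: 0.05 ÷ 0.95 = 1/19.
Likelihood ratio of a positive = 0.62/0.07 = 62/7.
Target odds: 0.99 ÷ 0.01 = 99.
Require (62/7)ⁿ ≥ 99 ÷ (1/19) = 1881.
(62/7)³ = 238328/343 falls short of 1881 but (62/7)⁴ = 14776336/2401 reaches it, so n = 4.

4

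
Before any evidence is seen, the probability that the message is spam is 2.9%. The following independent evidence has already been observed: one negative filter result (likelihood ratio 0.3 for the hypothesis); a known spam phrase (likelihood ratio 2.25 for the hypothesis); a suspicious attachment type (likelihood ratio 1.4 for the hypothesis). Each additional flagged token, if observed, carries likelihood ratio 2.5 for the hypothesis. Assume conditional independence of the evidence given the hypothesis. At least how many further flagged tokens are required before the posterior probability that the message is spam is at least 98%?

9

Prior odds = 0.029/0.971 = 29/971.
Combined Bayes factor of the evidence already in hand = 0.3 × 2.25 × 1.4 = 0.945.
Odds after that evidence = (29/971) × 0.945 = 5481/194200.
Target odds = 0.98/0.02 = 49.
Need 2.5ⁿ ≥ 49 ÷ (5481/194200) = 1359400/783.
2.5⁸ = 390625/256 falls short of 1359400/783 but 2.5⁹ = 1953125/512 reaches it, so n = 9.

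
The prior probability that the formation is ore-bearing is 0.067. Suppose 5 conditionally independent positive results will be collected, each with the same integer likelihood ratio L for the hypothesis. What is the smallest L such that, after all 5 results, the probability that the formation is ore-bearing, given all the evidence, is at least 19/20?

Prior odds = 0.067/0.933 = 67/933.
Target odds = 0.95/0.05 = 19.
Need L⁵ ≥ 19 ÷ (67/933) = 17727/67.
3⁵ = 243 < 17727/67 ≤ 1024 = 4⁵, so L = 4.

4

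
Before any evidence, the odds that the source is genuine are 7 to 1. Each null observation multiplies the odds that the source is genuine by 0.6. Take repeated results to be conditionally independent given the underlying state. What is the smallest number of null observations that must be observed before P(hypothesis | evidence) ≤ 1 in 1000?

Prior odds = 7.
Likelihood ratio per null observation = 0.6.
Target posterior odds = 0.001/0.999 = 1/999.
Need 7 × 0.6ⁿ ≤ 1/999, i.e. 0.6ⁿ ≤ 1/6993.
0.6¹⁷ ≈0.000169267 is still above 1/6993 but 0.6¹⁸ ≈0.00010156 is at or below it, so n = 18.

18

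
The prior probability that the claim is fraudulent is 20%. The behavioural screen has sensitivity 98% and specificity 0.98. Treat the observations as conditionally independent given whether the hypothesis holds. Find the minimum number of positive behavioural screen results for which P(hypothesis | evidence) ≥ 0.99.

2

Prior odds = 0.2/0.8 = 0.25.
False-positive rate = 1 − 0.98 = 0.02; likelihood ratio of a positive = 0.98/0.02 = 49.
Target posterior odds = 0.99/0.01 = 99.
Need 0.25 × 49ⁿ ≥ 99, i.e. 49ⁿ ≥ 396.
49¹ = 49 falls short of 396 but 49² = 2401 reaches it, so n = 2.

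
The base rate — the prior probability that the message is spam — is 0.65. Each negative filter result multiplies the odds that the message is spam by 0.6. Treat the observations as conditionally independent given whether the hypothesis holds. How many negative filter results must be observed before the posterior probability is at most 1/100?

11

Prior odds: 0.65 ÷ 0.35 = 13/7.
Likelihood ratio per negative filter result = 0.6.
Target odds: 0.01 ÷ 0.99 = 1/99.
Need (13/7) × 0.6ⁿ ≤ 1/99, i.e. 0.6ⁿ ≤ 7/1287.
0.6¹⁰ = 59049/9765625 is still above 7/1287 but 0.6¹¹ = 177147/48828125 is at or below it, so n = 11.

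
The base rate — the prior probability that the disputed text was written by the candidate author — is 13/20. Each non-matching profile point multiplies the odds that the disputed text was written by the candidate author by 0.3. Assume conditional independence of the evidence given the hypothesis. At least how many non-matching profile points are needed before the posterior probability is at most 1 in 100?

Prior odds: 0.65 ÷ 0.35 = 13/7.
Likelihood ratio per non-matching profile point = 0.3.
Target posterior odds = 0.01/0.99 = 1/99.
Need (13/7) × 0.3ⁿ ≤ 1/99, i.e. 0.3ⁿ ≤ 7/1287.
0.3⁴ = 0.0081 is still above 7/1287 but 0.3⁵ = 243/100000 is at or below it, so n = 5.

5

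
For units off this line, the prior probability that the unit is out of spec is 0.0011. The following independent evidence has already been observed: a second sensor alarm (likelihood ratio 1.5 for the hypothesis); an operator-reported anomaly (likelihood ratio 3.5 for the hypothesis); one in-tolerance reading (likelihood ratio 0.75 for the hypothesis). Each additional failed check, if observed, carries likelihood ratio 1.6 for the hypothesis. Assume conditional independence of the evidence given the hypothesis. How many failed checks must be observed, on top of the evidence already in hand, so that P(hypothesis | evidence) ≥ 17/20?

16

Prior odds = 0.0011/0.9989 = 11/9989.
Combined Bayes factor of the evidence already in hand = 1.5 × 3.5 × 0.75 = 3.9375.
Odds after that evidence = (11/9989) × 3.9375 = 99/22832.
Target odds = 0.85/0.15 = 17/3.
Need 1.6ⁿ ≥ 17/3 ÷ (99/22832) = 388144/297.
1.6¹⁵ ≈1152.92 falls short of 388144/297 but 1.6¹⁶ ≈1844.67 reaches it, so n = 16.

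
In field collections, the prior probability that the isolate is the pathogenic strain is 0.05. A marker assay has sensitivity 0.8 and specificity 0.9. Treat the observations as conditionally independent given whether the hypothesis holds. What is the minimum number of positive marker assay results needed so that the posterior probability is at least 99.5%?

4

Prior odds: 0.05 ÷ 0.95 = 1/19.
False-positive rate = 1 − 0.9 = 0.1; likelihood ratio of a positive = 0.8/0.1 = 8.
Target posterior odds = 0.995/0.005 = 199.
Require 8ⁿ ≥ 199 ÷ (1/19) = 3781.
8³ = 512 falls short of 3781 but 8⁴ = 4096 reaches it, so n = 4.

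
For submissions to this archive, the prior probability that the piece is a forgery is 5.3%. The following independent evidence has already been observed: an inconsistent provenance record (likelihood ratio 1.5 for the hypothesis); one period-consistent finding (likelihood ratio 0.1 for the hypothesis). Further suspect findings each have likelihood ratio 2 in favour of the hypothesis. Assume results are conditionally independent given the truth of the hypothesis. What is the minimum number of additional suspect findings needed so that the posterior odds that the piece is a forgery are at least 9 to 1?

Prior odds = 0.053/0.947 = 53/947.
Combined Bayes factor of the evidence already in hand = 1.5 × 0.1 = 0.15.
Odds after that evidence = (53/947) × 0.15 = 159/18940.
Target odds = 9.
Need 2ⁿ ≥ 9 ÷ (159/18940) = 56820/53.
2¹⁰ = 1024 falls short of 56820/53 but 2¹¹ = 2048 reaches it, so n = 11.

11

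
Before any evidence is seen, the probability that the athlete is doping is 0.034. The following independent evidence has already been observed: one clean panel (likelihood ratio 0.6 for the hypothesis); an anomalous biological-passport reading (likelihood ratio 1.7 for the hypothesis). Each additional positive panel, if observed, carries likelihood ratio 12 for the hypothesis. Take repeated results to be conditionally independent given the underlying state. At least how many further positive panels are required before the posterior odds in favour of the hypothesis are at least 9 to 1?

Prior odds = 0.034/0.966 = 17/483.
Combined Bayes factor of the evidence already in hand = 0.6 × 1.7 = 1.02.
Odds after that evidence = (17/483) × 1.02 = 289/8050.
Target odds = 9.
Need 12ⁿ ≥ 9 ÷ (289/8050) = 72450/289.
12² = 144 falls short of 72450/289 but 12³ = 1728 reaches it, so n = 3.

3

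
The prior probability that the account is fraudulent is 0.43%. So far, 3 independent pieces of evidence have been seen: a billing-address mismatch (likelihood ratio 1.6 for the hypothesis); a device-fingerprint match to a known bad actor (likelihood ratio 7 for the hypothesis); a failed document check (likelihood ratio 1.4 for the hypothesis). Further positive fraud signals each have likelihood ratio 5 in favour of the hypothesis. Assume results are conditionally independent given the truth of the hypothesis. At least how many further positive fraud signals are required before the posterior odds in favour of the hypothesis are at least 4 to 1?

Prior odds = 0.0043/0.9957 = 43/9957.
Combined Bayes factor of the evidence already in hand = 1.6 × 7 × 1.4 = 15.68.
Odds after that evidence = (43/9957) × 15.68 = 16856/248925.
Target odds = 4.
Need 5ⁿ ≥ 4 ÷ (16856/248925) = 248925/4214.
5² = 25 falls short of 248925/4214 but 5³ = 125 reaches it, so n = 3.

3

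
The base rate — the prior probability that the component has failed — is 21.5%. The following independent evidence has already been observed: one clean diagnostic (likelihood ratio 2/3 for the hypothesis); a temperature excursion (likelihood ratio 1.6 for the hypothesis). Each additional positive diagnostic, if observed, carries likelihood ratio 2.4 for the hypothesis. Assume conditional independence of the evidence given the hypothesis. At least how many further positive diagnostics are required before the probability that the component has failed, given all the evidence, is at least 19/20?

Prior odds = 0.215/0.785 = 43/157.
Combined Bayes factor of the evidence already in hand = (2/3) × 1.6 = 16/15.
Odds after that evidence = (43/157) × 16/15 = 688/2355.
Target odds = 0.95/0.05 = 19.
Need 2.4ⁿ ≥ 19 ÷ (688/2355) = 44745/688.
2.4⁴ = 33.1776 falls short of 44745/688 but 2.4⁵ = 79.62624 reaches it, so n = 5.

5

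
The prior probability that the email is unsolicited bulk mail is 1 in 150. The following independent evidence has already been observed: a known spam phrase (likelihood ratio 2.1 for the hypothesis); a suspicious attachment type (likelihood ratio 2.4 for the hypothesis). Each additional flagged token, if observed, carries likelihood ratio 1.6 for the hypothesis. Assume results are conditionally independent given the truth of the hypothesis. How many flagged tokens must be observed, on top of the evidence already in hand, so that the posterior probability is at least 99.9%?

Prior odds = (1/150)/(149/150) = 1/149.
Combined Bayes factor of the evidence already in hand = 2.1 × 2.4 = 5.04.
Odds after that evidence = (1/149) × 5.04 = 126/3725.
Target odds = 0.999/0.001 = 999.
Need 1.6ⁿ ≥ 999 ÷ (126/3725) = 413475/14.
1.6²¹ ≈19342.8 falls short of 413475/14 but 1.6²² ≈30948.5 reaches it, so n = 22.

22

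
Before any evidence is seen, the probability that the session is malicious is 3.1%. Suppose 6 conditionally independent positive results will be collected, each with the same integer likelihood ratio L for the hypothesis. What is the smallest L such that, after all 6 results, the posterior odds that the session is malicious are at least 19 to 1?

Prior odds = 0.031/0.969 = 31/969.
Target odds = 19.
Need L⁶ ≥ 19 ÷ (31/969) = 18411/31.
2⁶ = 64 < 18411/31 ≤ 729 = 3⁶, so L = 3.

3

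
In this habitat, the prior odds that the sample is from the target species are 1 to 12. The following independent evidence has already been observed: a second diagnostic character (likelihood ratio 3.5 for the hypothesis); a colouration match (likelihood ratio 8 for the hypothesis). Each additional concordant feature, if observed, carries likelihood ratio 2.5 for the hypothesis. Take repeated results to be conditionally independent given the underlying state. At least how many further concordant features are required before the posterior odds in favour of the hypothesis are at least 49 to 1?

Prior odds = 1/12.
Combined Bayes factor of the evidence already in hand = 3.5 × 8 = 28.
Odds after that evidence = (1/12) × 28 = 7/3.
Target odds = 49.
Need 2.5ⁿ ≥ 49 ÷ (7/3) = 21.
2.5³ = 15.625 falls short of 21 but 2.5⁴ = 39.0625 reaches it, so n = 4.

4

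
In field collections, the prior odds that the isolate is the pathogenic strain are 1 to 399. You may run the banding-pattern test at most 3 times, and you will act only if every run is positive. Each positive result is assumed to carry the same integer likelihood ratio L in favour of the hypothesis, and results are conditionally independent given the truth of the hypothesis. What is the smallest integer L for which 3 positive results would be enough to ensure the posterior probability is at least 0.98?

Prior odds = 1/399.
Target odds = 0.98/0.02 = 49.
Need L³ ≥ 49 ÷ (1/399) = 19551.
26³ = 17576 < 19551 ≤ 19683 = 27³, so L = 27.

27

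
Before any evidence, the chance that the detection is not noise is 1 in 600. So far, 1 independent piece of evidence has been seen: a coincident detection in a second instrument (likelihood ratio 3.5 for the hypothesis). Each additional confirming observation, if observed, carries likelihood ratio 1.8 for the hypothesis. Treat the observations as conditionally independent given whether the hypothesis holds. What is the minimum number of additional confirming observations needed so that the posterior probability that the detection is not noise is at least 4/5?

Prior odds = (1/600)/(599/600) = 1/599.
Bayes factor of the evidence already in hand = 3.5.
Odds after that evidence = (1/599) × 3.5 = 7/1198.
Target odds = 0.8/0.2 = 4.
Need 1.8ⁿ ≥ 4 ÷ (7/1198) = 4792/7.
1.8¹¹ ≈642.684 falls short of 4792/7 but 1.8¹² ≈1156.83 reaches it, so n = 12.

12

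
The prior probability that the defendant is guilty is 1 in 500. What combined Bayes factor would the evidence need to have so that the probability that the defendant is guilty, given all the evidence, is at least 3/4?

Prior odds = 0.002/0.998 = 1/499.
Target odds = 0.75/0.25 = 3.
Required Bayes factor = 3 ÷ (1/499) = 1497.

1497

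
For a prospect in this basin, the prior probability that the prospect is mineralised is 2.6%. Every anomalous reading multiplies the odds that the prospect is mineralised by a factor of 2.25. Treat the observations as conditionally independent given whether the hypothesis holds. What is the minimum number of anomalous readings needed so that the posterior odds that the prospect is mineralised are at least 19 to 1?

Prior odds: 0.026 ÷ 0.974 = 13/487.
Likelihood ratio per anomalous reading = 2.25.
Target odds = 19.
Require 2.25ⁿ ≥ 19 ÷ (13/487) = 9253/13.
2.25⁸ = 43046721/65536 falls short of 9253/13 but 2.25⁹ = 387420489/262144 reaches it, so n = 9.

9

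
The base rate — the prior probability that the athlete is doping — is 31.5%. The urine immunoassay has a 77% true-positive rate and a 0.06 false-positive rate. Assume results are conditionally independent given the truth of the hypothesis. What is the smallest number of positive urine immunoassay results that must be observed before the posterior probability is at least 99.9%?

4

Prior odds: 0.315 ÷ 0.685 = 63/137.
Likelihood ratio of a positive result = 0.77/0.06 = 77/6.
Target odds: 0.999 ÷ 0.001 = 999.
Need (63/137) × (77/6)ⁿ ≥ 999, i.e. (77/6)ⁿ ≥ 15207/7.
(77/6)³ = 456533/216 falls short of 15207/7 but (77/6)⁴ = 35153041/1296 reaches it, so n = 4.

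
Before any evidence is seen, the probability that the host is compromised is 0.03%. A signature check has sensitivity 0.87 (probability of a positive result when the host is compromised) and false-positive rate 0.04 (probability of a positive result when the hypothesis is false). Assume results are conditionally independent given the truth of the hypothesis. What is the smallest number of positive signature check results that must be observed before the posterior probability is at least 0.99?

5

Prior odds = 0.0003/0.9997 = 3/9997.
Likelihood ratio of a positive result = 0.87/0.04 = 21.75.
Target posterior odds = 0.99/0.01 = 99.
Need (3/9997) × 21.75ⁿ ≥ 99, i.e. 21.75ⁿ ≥ 329901.
21.75⁴ = 57289761/256 falls short of 329901 but 21.75⁵ ≈4.86739e+06 reaches it, so n = 5.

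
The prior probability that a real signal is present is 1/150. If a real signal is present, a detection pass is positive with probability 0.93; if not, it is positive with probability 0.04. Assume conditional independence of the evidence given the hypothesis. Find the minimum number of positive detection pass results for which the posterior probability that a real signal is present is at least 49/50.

Prior odds: (1/150) ÷ (149/150) = 1/149.
Likelihood ratio of a positive = 0.93/0.04 = 23.25.
Target posterior odds = 0.98/0.02 = 49.
Require 23.25ⁿ ≥ 49 ÷ (1/149) = 7301.
23.25² = 540.5625 falls short of 7301 but 23.25³ = 804357/64 reaches it, so n = 3.

3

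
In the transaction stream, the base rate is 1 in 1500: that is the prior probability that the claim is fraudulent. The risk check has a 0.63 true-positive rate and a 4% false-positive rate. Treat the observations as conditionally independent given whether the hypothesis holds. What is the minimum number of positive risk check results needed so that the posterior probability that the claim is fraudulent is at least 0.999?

6

Prior odds = (1/1500)/(1499/1500) = 1/1499.
Likelihood ratio of a positive result = 0.63/0.04 = 15.75.
Target odds: 0.999 ÷ 0.001 = 999.
Need (1/1499) × 15.75ⁿ ≥ 999, i.e. 15.75ⁿ ≥ 1497501.
15.75⁵ = 992436543/1024 falls short of 1497501 but 15.75⁶ ≈1.52645e+07 reaches it, so n = 6.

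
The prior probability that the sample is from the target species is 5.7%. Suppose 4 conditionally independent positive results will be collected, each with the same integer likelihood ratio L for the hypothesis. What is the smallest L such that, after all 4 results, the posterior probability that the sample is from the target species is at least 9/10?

4

Prior odds = 0.057/0.943 = 57/943.
Target odds = 0.9/0.1 = 9.
Need L⁴ ≥ 9 ÷ (57/943) = 2829/19.
3⁴ = 81 < 2829/19 ≤ 256 = 4⁴, so L = 4.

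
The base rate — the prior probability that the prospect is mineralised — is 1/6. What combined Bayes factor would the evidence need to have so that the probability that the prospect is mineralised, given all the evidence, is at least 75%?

15

Prior odds = (1/6)/(5/6) = 0.2.
Target odds = 0.75/0.25 = 3.
Required Bayes factor = 3 ÷ 0.2 = 15.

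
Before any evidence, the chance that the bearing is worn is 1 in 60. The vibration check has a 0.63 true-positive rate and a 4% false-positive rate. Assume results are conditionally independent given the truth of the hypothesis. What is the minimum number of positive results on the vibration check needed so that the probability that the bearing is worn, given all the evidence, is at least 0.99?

Prior odds: (1/60) ÷ (59/60) = 1/59.
Likelihood ratio of a positive result = 0.63/0.04 = 15.75.
Target posterior odds = 0.99/0.01 = 99.
Require 15.75ⁿ ≥ 99 ÷ (1/59) = 5841.
15.75³ = 3906.984375 falls short of 5841 but 15.75⁴ = 15752961/256 reaches it, so n = 4.

4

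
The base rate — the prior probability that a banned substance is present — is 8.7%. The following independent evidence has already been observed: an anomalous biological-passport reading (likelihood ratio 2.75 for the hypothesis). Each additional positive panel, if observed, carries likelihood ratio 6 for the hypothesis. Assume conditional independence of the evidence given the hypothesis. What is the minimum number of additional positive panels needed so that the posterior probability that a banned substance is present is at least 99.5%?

4

Prior odds = 0.087/0.913 = 87/913.
Bayes factor of the evidence already in hand = 2.75.
Odds after that evidence = (87/913) × 2.75 = 87/332.
Target odds = 0.995/0.005 = 199.
Need 6ⁿ ≥ 199 ÷ (87/332) = 66068/87.
6³ = 216 falls short of 66068/87 but 6⁴ = 1296 reaches it, so n = 4.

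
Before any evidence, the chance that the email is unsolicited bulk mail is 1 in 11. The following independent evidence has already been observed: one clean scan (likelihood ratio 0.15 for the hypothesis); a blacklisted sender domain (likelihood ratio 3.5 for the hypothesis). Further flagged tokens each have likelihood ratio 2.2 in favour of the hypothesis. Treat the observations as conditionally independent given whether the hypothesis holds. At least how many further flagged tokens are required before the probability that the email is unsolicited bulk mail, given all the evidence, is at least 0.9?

7

Prior odds = (1/11)/(10/11) = 0.1.
Combined Bayes factor of the evidence already in hand = 0.15 × 3.5 = 0.525.
Odds after that evidence = 0.1 × 0.525 = 0.0525.
Target odds = 0.9/0.1 = 9.
Need 2.2ⁿ ≥ 9 ÷ 0.0525 = 1200/7.
2.2⁶ = 1771561/15625 falls short of 1200/7 but 2.2⁷ = 19487171/78125 reaches it, so n = 7.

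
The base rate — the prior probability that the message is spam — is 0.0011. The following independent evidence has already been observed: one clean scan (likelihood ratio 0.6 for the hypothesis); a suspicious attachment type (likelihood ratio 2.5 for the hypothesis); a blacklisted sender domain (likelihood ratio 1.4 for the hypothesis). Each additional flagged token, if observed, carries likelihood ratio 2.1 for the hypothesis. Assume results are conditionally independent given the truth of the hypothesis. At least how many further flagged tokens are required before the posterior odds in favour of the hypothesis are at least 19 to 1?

Prior odds = 0.0011/0.9989 = 11/9989.
Combined Bayes factor of the evidence already in hand = 0.6 × 2.5 × 1.4 = 2.1.
Odds after that evidence = (11/9989) × 2.1 = 33/14270.
Target odds = 19.
Need 2.1ⁿ ≥ 19 ÷ (33/14270) = 271130/33.
2.1¹² ≈7355.83 falls short of 271130/33 but 2.1¹³ ≈15447.2 reaches it, so n = 13.

13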